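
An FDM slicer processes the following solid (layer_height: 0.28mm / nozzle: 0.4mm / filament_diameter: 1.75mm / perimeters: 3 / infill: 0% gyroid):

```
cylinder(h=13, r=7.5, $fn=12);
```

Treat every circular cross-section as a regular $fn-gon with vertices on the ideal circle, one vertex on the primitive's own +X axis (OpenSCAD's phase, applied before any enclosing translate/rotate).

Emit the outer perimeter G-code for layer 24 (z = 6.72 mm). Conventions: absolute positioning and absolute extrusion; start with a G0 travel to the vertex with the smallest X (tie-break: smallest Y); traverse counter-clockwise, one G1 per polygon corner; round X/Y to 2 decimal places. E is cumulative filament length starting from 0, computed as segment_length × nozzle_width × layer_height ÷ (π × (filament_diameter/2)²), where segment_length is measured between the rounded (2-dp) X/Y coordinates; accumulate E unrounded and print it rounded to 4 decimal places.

At z = 6.72 mm: the cylinder: section is a regular 12-gon, circumradius r=7.5. The outline is a single polygon with 12 vertices. Extrusion per mm of travel: 0.4 × 0.28 / (π × 0.875²) = 0.046564. Accumulating E over each segment gives final E = 2.1701.

G0 X-7.50 Y0.00 Z6.72
G1 X-6.50 Y-3.75 E0.1807
G1 X-3.75 Y-6.50 E0.3618
G1 X0.00 Y-7.50 E0.5425
G1 X3.75 Y-6.50 E0.7232
G1 X6.50 Y-3.75 E0.9043
G1 X7.50 Y0.00 E1.0851
G1 X6.50 Y3.75 E1.2658
G1 X3.75 Y6.50 E1.4469
G1 X0.00 Y7.50 E1.6276
G1 X-3.75 Y6.50 E1.8083
G1 X-6.50 Y3.75 E1.9894
G1 X-7.50 Y0.00 E2.1701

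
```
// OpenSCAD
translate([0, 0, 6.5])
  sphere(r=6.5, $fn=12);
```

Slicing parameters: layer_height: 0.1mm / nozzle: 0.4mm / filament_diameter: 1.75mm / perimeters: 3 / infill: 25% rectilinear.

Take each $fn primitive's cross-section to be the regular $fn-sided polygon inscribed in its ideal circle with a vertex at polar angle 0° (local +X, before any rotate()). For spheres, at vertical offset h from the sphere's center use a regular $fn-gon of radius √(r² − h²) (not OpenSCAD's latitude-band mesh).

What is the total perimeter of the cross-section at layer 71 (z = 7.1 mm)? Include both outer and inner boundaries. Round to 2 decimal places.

40.20 mm

At z = 7.1 mm: the sphere: section is a regular 12-gon, circumradius = √(r²−h²) = √(6.5²−0.6²) = 6.472 (perimeter = 2·12·6.472·sin(180°/12) = 40.20 mm). Overall, the cross-section is a single solid region. Total boundary length (outer) = 40.20 mm.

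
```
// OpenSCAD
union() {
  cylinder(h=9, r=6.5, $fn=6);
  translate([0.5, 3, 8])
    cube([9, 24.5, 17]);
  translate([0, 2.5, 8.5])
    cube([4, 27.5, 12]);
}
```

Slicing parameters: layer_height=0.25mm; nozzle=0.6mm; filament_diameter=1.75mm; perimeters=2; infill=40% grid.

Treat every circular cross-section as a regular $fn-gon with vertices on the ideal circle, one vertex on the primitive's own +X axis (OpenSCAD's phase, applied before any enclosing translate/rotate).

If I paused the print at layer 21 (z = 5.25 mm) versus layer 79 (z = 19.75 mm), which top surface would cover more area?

Layer 21 (z = 5.25): the r=6.5 cylinder contributes a regular 6-gon of circumradius 6.5 (area = (6/2)·6.500²·sin(360°/6) = 109.77 mm²); the cube at (0.5, 3) is absent (z outside [8, 25]); the cube at (0, 2.5) is not intersected at this z (z outside [8.5, 20.5]); Merging all regions: only the r=6.5 cylinder is present, so the union is just that shape — area = 109.77 mm². So its area = 109.77 mm². Layer 79 (z = 19.75): the cylinder is absent (z outside [0, 9]); the 9×24.5 cube at (0.5, 3) contributes its full rectangle (area 220.50 mm²); the 4×27.5 cube at (0, 2.5) contributes its full rectangle (area 110.00 mm²); Merging all regions: the regions partially overlap — summed areas 330.50 mm² minus the doubly-counted overlap 85.75 mm² gives 244.75 mm² — area = 244.75 mm². So its area = 244.75 mm². Layer 79 is larger (244.75 vs 109.77 mm²).

layer 79 (z = 19.75 mm)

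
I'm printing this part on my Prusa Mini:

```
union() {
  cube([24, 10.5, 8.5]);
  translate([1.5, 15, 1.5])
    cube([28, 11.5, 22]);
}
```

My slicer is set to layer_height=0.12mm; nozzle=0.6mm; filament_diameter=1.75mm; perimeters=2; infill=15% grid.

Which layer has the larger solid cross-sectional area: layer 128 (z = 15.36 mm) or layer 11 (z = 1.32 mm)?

Layer 128 (z = 15.36): the cube is not intersected at this z (z outside [0, 8.5]); the cube at (1.5, 15) is present — its section is the full 28×11.5 rectangle (area 322.00 mm²); Combining (union): only the 28×11.5 cube at (1.5, 15) is present, so the union is just that shape — area = 322.00 mm². So its area = 322.00 mm². Layer 11 (z = 1.32): the 24×10.5 cube contributes its full rectangle (area 252.00 mm²); the cube at (1.5, 15) is not intersected at this z (z outside [1.5, 23.5]); Merging all regions: only the 24×10.5 cube is present, so the union is just that shape — area = 252.00 mm². So its area = 252.00 mm². Layer 128 is larger (322.00 vs 252.00 mm²).

layer 128 (z = 15.36 mm)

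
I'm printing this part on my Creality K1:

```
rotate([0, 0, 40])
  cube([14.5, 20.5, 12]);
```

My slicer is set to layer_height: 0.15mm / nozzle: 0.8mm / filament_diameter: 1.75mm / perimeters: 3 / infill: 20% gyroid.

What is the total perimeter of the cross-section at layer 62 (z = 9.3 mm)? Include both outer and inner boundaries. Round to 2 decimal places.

70.00 mm

At z = 9.3 mm: the cube (footprint 14.5×20.5) is included at this height (perimeter 70.00 mm); (whole slice rotated 40° about Z — lengths, areas and connectivity unchanged). Overall, the cross-section is a single solid region. Total boundary length (outer) = 70.00 mm.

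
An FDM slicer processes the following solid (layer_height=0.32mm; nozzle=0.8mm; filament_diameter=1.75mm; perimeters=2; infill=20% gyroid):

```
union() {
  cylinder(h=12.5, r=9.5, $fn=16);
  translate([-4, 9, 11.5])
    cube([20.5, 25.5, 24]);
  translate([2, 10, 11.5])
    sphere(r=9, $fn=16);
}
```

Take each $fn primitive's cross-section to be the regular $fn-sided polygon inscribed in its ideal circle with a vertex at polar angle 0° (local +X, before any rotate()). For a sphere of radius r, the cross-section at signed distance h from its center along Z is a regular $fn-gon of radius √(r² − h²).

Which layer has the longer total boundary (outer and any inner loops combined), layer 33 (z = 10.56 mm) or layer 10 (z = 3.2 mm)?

layer 33 (z = 10.56 mm)

Layer 33 (z = 10.56): the r=9.5 cylinder contributes a regular 16-gon of circumradius 9.5 (perimeter = 2·16·9.500·sin(180°/16) = 59.31 mm); the cube at (-4, 9) is not intersected at this z (z outside [11.5, 35.5]); the r=9 sphere at (2, 10) contributes a regular 16-gon of circumradius √(9²−0.94²) = 8.951 (perimeter = 2·16·8.951·sin(180°/16) = 55.88 mm); Taking the union: the regions partially overlap (shared area 84.94 mm²), so the edge portions inside another operand are dropped and the merged outline is re-measured after clipping — boundary = 79.28 mm. So its perimeter = 79.28 mm. Layer 10 (z = 3.2): the r=9.5 cylinder gives a regular 16-gon of circumradius 9.5 (constant along its height) (perimeter = 2·16·9.500·sin(180°/16) = 59.31 mm); the cube at (-4, 9) does not reach this height (z outside [11.5, 35.5]); the sphere at (2, 10): section is a regular 16-gon, circumradius = √(r²−h²) = √(9²−8.3²) = 3.480 (perimeter = 2·16·3.480·sin(180°/16) = 21.72 mm); Taking the union: the regions partially overlap (shared area 11.77 mm²), so the edge portions inside another operand are dropped and the merged outline is re-measured after clipping — boundary = 66.66 mm. So its perimeter = 66.66 mm. Layer 33 is larger (79.28 vs 66.66 mm).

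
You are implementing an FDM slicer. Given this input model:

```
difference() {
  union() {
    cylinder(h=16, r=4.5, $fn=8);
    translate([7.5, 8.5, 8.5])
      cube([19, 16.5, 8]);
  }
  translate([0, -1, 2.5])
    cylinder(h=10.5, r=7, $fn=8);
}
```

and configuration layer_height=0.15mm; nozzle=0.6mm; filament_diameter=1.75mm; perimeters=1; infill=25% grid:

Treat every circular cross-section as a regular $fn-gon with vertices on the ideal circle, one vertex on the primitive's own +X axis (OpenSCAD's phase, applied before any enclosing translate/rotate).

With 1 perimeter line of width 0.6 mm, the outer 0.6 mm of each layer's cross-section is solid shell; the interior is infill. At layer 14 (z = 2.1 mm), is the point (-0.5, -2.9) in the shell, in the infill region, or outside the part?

infill

At z = 2.1 mm: the r=4.5 cylinder gives a regular 8-gon of circumradius 4.5 (constant along its height); the cube at (7.5, 8.5) is not intersected at this z (z outside [8.5, 16.5]); Taking the union: only the r=4.5 cylinder is present, so the union is just that shape — 1 connected region; the cylinder at (0, -1) does not reach this height (z outside [2.5, 13]); Subtracting the remaining from the first: none of the subtracted shapes is present at this height, so the result so far is unchanged — 1 connected region. Overall, the cross-section is a single solid region. The nearest boundary edge runs (-3.18, -3.18)→(-0.00, -4.50); distance from the point to it = 1.29 mm. The point is inside the cross-section and 1.29 mm from the nearest boundary — more than the 0.6 mm shell width (1 × 0.6), so it's in the infill interior.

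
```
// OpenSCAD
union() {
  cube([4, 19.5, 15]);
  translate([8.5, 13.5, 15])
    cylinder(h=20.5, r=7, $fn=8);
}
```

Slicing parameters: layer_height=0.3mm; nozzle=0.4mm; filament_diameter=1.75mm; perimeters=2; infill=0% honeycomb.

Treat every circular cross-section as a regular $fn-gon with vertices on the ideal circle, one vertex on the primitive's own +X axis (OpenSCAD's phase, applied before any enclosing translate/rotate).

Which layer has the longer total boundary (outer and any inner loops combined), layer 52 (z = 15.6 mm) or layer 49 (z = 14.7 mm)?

layer 49 (z = 14.7 mm)

Layer 52 (z = 15.6): the cube is absent (z outside [0, 15]); the r=7 cylinder at (8.5, 13.5) contributes a regular 8-gon of circumradius 7 (perimeter = 2·8·7.000·sin(180°/8) = 42.86 mm); Combining (union): only the r=7 cylinder at (8.5, 13.5) is present, so the union is just that shape — boundary = 42.86 mm. So its perimeter = 42.86 mm. Layer 49 (z = 14.7): the 4×19.5 cube contributes its full rectangle (perimeter 47.00 mm); the cylinder at (8.5, 13.5) does not reach this height (z outside [15, 35.5]); Taking the union: only the 4×19.5 cube is present, so the union is just that shape — boundary = 47.00 mm. So its perimeter = 47.00 mm. Layer 49 is larger (47.00 vs 42.86 mm).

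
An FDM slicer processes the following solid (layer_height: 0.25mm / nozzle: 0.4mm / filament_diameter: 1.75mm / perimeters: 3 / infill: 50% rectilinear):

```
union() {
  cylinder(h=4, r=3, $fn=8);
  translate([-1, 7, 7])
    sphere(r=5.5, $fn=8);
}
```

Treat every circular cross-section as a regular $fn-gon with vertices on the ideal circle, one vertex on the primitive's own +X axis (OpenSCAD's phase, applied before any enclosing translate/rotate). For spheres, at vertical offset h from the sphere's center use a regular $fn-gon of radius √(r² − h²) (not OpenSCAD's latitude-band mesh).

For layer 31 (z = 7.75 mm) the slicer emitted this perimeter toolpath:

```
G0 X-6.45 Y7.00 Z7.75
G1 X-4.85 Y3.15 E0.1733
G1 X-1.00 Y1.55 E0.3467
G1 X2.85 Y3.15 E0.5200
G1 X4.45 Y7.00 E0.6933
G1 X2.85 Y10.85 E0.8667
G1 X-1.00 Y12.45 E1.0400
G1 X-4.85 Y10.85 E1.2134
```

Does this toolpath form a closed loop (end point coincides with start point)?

Start point (G0): (-6.45, 7.00). End point (last G1): the path does not return to the start — open.

no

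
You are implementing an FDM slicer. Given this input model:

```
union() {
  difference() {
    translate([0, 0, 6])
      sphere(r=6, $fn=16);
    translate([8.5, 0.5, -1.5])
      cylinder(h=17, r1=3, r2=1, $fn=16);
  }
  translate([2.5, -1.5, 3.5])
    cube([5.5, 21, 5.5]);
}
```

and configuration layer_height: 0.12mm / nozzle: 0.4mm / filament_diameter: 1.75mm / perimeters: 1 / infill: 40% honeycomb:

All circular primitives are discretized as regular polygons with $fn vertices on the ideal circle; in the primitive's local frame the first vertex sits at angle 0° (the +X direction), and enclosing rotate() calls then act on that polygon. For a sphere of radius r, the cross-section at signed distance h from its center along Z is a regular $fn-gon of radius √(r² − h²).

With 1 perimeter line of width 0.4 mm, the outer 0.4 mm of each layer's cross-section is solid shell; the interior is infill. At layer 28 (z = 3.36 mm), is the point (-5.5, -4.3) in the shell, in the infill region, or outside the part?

outside

At z = 3.36 mm: the r=6 sphere contributes a regular 16-gon of circumradius √(6²−2.64²) = 5.388; the cone at (8.5, 0.5) (r1=3→r2=1) has section circumradius 2.428 here — a regular 16-gon; Taking the first minus the rest: starting from the r=6 sphere, the cone at (8.5, 0.5) misses the remaining region (no effect) — 1 connected region; the cube at (2.5, -1.5) is not intersected at this z (z outside [3.5, 9]); Merging all regions: only that combined region is present, so the union is just that shape — 1 connected region. Overall, the cross-section is a single solid region. The nearest boundary edge runs (-3.81, -3.81)→(-4.98, -2.06); distance from the point to it = 1.68 mm. The point is not inside any of the regions above, so it lies outside the cross-section (1.68 mm from the nearest boundary).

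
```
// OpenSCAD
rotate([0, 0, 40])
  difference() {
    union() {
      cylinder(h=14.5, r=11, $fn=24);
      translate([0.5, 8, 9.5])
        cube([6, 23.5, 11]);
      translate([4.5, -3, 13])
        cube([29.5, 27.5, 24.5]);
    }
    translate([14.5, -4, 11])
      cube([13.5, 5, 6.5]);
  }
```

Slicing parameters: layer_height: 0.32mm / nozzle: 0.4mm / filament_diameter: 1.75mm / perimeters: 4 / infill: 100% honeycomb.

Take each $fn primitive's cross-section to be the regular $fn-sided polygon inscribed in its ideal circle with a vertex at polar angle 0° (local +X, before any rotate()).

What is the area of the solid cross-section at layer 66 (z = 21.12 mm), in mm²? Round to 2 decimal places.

At z = 21.12 mm: the cylinder is not intersected at this z (z outside [0, 14.5]); the cube at (0.5, 8) is not intersected at this z (z outside [9.5, 20.5]); the cube at (4.5, -3) is present — its section is the full 29.5×27.5 rectangle (area 811.25 mm²); Combining (union): only the 29.5×27.5 cube at (4.5, -3) is present, so the union is just that shape — area = 811.25 mm²; the cube at (14.5, -4) does not reach this height (z outside [11, 17.5]); Subtracting the remaining from the first: none of the subtracted shapes is present at this height, so that combined region is unchanged — area = 811.25 mm²; (whole slice rotated 40° about Z — lengths, areas and connectivity unchanged). Overall, the cross-section is a single solid region. Net area = 811.25 mm².

811.25 mm²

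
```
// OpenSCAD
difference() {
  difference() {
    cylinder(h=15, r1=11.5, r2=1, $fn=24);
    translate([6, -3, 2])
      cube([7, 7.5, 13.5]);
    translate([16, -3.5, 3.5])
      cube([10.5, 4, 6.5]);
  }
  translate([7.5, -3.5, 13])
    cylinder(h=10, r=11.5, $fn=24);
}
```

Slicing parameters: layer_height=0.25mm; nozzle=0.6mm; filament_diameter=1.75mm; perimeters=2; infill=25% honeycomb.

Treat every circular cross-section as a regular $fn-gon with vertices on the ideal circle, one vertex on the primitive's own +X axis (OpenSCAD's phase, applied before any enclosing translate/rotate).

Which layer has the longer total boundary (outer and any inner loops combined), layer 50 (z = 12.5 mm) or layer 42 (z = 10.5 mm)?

Layer 50 (z = 12.5): the cone (r1=11.5→r2=1) has section circumradius 2.750 here — a regular 24-gon (perimeter = 2·24·2.750·sin(180°/24) = 17.23 mm); the cube at (6, -3) is present — its section is the full 7×7.5 rectangle (perimeter 29.00 mm); the cube at (16, -3.5) does not reach this height (z outside [3.5, 10]); Taking the first minus the rest: starting from the cone, the 7×7.5 cube at (6, -3) misses the remaining region (no effect) — boundary = 17.23 mm; the cylinder at (7.5, -3.5) does not reach this height (z outside [13, 23]); Subtracting the remaining from the first: none of the subtracted shapes is present at this height, so the result so far is unchanged — boundary = 17.23 mm. So its perimeter = 17.23 mm. Layer 42 (z = 10.5): the cone (r1=11.5→r2=1) has section circumradius 4.150 here — a regular 24-gon (perimeter = 2·24·4.150·sin(180°/24) = 26.00 mm); the cube at (6, -3) (footprint 7×7.5) is included at this height (perimeter 29.00 mm); the cube at (16, -3.5) is not intersected at this z (z outside [3.5, 10]); Subtracting the remaining from the first: starting from the cone, the 7×7.5 cube at (6, -3) misses the remaining region (no effect) — boundary = 26.00 mm; the cylinder at (7.5, -3.5) does not reach this height (z outside [13, 23]); After the difference (first − rest): none of the subtracted shapes is present at this height, so that combined region is unchanged — boundary = 26.00 mm. So its perimeter = 26.00 mm. Layer 42 is larger (26.00 vs 17.23 mm).

layer 42 (z = 10.5 mm)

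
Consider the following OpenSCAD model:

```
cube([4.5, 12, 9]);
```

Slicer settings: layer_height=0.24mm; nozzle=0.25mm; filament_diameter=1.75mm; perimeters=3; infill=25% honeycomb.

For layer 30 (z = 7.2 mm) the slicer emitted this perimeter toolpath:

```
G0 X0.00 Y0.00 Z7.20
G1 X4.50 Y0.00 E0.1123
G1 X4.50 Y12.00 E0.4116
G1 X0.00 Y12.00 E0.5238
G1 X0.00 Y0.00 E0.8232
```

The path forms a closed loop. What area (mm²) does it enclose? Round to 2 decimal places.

Apply the shoelace formula to the sequence of (X, Y) vertices; enclosed area = 54.00 mm².

54.00 mm²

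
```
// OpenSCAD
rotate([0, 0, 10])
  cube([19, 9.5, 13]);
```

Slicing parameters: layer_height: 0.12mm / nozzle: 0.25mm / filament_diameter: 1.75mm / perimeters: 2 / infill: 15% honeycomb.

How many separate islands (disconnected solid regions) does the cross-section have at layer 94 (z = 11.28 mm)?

At z = 11.28 mm: the 19×9.5 cube contributes its full rectangle; (rotated 10° about Z; rotation is an isometry so areas/perimeters/island counts are preserved). Overall, the cross-section is a single solid region. Island count = 1.

1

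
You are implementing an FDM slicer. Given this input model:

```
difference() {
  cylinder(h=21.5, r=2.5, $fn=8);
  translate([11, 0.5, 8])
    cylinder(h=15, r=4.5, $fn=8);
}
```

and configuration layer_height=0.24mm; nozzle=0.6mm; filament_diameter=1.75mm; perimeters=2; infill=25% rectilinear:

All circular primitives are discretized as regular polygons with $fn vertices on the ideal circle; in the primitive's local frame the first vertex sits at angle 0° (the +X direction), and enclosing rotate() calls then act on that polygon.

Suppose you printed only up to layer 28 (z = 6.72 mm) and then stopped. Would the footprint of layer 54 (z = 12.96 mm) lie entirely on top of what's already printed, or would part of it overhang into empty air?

entirely on top

Compare the two slices. At z = 6.72: the r=2.5 cylinder contributes a regular 8-gon of circumradius 2.5 (area = (8/2)·2.500²·sin(360°/8) = 17.68 mm²); the cylinder at (11, 0.5) is not intersected at this z (z outside [8, 23]); Taking the first minus the rest: none of the subtracted shapes is present at this height, so the r=2.5 cylinder is unchanged — area = 17.68 mm². At z = 12.96: the r=2.5 cylinder gives a regular 8-gon of circumradius 2.5 (constant along its height) (area = (8/2)·2.500²·sin(360°/8) = 17.68 mm²); the cylinder at (11, 0.5): section is a regular 8-gon, circumradius r=4.5 (area = (8/2)·4.500²·sin(360°/8) = 57.28 mm²); Subtracting the remaining from the first: starting from the r=2.5 cylinder (17.68 mm²), the r=4.5 cylinder at (11, 0.5) misses the remaining region (no effect) — area = 17.68 mm². Checking containment: the cross-section at z = 12.96 is a subset of the cross-section at z = 6.72.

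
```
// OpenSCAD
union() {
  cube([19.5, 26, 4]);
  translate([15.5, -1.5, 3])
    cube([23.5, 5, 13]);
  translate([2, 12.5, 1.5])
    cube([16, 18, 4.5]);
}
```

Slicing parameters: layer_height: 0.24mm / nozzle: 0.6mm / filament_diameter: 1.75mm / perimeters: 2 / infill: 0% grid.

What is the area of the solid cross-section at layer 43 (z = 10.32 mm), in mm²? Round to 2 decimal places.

At z = 10.32 mm: the cube is absent (z outside [0, 4]); the cube at (15.5, -1.5) (footprint 23.5×5) is included at this height (area 117.50 mm²); the cube at (2, 12.5) does not reach this height (z outside [1.5, 6]); Combining (union): only the 23.5×5 cube at (15.5, -1.5) is present, so the union is just that shape — area = 117.50 mm². Overall, the cross-section is a single solid region. Net area = 117.50 mm².

117.50 mm²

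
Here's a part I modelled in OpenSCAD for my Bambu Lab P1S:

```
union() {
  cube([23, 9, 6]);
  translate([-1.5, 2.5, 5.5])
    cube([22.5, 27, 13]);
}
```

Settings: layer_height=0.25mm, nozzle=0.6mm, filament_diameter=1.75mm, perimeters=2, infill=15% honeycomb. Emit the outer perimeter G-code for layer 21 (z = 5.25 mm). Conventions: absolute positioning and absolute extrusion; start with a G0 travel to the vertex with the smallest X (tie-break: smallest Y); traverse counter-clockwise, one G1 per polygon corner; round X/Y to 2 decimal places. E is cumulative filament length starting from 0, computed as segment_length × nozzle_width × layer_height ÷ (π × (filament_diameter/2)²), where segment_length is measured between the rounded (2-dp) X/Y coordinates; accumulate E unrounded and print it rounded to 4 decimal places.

At z = 5.25 mm: the 23×9 cube contributes its full rectangle; the cube at (-1.5, 2.5) does not reach this height (z outside [5.5, 18.5]); Taking the union: only the 23×9 cube is present, so the union is just that shape — 1 connected region. The outline is a single polygon with 4 vertices. Extrusion per mm of travel: 0.6 × 0.25 / (π × 0.875²) = 0.062363. Accumulating E over each segment gives final E = 3.9912.

G0 X0.00 Y0.00 Z5.25
G1 X23.00 Y0.00 E1.4343
G1 X23.00 Y9.00 E1.9956
G1 X0.00 Y9.00 E3.4300
G1 X0.00 Y0.00 E3.9912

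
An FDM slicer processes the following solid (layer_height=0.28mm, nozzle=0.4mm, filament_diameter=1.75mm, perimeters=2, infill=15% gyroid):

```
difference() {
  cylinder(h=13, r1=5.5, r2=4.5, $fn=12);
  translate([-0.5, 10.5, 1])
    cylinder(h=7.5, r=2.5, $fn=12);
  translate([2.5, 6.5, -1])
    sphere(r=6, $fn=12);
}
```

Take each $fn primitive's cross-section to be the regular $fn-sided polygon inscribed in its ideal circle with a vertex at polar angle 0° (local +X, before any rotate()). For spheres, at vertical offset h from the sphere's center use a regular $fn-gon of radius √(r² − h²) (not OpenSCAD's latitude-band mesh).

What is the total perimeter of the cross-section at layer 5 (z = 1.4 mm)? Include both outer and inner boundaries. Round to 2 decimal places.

33.45 mm

At z = 1.4 mm: the cone (r1=5.5→r2=4.5) has section circumradius 5.392 here — a regular 12-gon (perimeter = 2·12·5.392·sin(180°/12) = 33.50 mm); the r=2.5 cylinder at (-0.5, 10.5) gives a regular 12-gon of circumradius 2.5 (constant along its height) (perimeter = 2·12·2.500·sin(180°/12) = 15.53 mm); the sphere at (2.5, 6.5): section is a regular 12-gon, circumradius = √(r²−h²) = √(6²−2.4²) = 5.499 (perimeter = 2·12·5.499·sin(180°/12) = 34.16 mm); Subtracting the remaining from the first: starting from the cone, the r=2.5 cylinder at (-0.5, 10.5) misses the remaining region (no effect); the r=6 sphere at (2.5, 6.5) partially overlaps it — only the 20.55 mm² overlap (of its 90.72 mm²) is removed, clipping the outline — boundary = 33.45 mm. Overall, the cross-section is a single solid region. Total boundary length (outer) = 33.45 mm.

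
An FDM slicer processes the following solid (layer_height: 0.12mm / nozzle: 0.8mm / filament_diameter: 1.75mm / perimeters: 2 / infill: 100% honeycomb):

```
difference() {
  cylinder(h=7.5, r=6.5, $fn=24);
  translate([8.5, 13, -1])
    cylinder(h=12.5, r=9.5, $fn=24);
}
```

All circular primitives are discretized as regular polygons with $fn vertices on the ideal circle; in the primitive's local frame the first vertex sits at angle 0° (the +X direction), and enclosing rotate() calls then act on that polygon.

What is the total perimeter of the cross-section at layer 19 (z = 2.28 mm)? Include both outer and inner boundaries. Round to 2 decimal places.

40.70 mm

At z = 2.28 mm: the cylinder: section is a regular 24-gon, circumradius r=6.5 (perimeter = 2·24·6.500·sin(180°/24) = 40.72 mm); the r=9.5 cylinder at (8.5, 13) contributes a regular 24-gon of circumradius 9.5 (perimeter = 2·24·9.500·sin(180°/24) = 59.52 mm); Taking the first minus the rest: starting from the r=6.5 cylinder, the r=9.5 cylinder at (8.5, 13) partially overlaps it — only the 0.84 mm² overlap (of its 280.30 mm²) is removed, clipping the outline — boundary = 40.70 mm. Overall, the cross-section is a single solid region. Total boundary length (outer) = 40.70 mm.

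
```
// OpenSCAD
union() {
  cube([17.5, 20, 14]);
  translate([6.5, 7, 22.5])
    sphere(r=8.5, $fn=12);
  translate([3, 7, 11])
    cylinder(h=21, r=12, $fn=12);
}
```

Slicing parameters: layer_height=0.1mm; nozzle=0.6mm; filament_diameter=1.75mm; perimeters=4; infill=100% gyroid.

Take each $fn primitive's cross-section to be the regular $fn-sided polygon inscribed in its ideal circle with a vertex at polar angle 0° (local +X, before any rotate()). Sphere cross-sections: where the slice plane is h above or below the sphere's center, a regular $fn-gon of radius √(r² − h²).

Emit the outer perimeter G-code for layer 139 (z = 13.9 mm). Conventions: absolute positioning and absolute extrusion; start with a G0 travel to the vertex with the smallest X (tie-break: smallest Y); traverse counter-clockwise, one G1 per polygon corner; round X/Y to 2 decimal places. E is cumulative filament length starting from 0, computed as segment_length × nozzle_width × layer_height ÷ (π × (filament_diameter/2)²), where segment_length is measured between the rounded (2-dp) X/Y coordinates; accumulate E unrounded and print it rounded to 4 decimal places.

At z = 13.9 mm: the 17.5×20 cube contributes its full rectangle; the sphere at (6.5, 7) is absent (|z−center|=8.600 > r=8.5); the cylinder at (3, 7): section is a regular 12-gon, circumradius r=12; Taking the union: the regions partially overlap (shared area 240.86 mm²), so overlapping operands fuse into one piece — 1 connected region. The outline is a single polygon with 12 vertices. Extrusion per mm of travel: 0.6 × 0.1 / (π × 0.875²) = 0.024945. Accumulating E over each segment gives final E = 2.2345.

G0 X-9.00 Y7.00 Z13.90
G1 X-7.39 Y1.00 E0.1550
G1 X-3.00 Y-3.39 E0.3098
G1 X3.00 Y-5.00 E0.4648
G1 X9.00 Y-3.39 E0.6198
G1 X12.39 Y0.00 E0.7394
G1 X17.50 Y0.00 E0.8668
G1 X17.50 Y20.00 E1.3657
G1 X0.00 Y20.00 E1.8023
G1 X0.00 Y18.20 E1.8472
G1 X-3.00 Y17.39 E1.9247
G1 X-7.39 Y13.00 E2.0796
G1 X-9.00 Y7.00 E2.2345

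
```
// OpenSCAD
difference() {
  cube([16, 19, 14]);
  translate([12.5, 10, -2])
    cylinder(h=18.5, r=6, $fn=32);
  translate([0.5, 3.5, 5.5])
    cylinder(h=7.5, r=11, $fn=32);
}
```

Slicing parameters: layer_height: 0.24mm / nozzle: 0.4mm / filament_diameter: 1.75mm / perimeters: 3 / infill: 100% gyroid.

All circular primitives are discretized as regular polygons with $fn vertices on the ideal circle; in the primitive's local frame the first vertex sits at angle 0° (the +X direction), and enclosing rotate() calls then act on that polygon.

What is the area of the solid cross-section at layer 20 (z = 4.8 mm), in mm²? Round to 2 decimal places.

At z = 4.8 mm: the cube (footprint 16×19) is included at this height (area 304.00 mm²); the r=6 cylinder at (12.5, 10) contributes a regular 32-gon of circumradius 6 (area = (32/2)·6.000²·sin(360°/32) = 112.37 mm²); the cylinder at (0.5, 3.5) is absent (z outside [5.5, 13]); After the difference (first − rest): starting from the 16×19 cube (304.00 mm²), the r=6 cylinder at (12.5, 10) partially overlaps it — only the 95.52 mm² overlap (of its 112.37 mm²) is removed, clipping the outline — area = 208.48 mm². Overall, the cross-section is a single solid region. Net area = 208.48 mm².

208.48 mm²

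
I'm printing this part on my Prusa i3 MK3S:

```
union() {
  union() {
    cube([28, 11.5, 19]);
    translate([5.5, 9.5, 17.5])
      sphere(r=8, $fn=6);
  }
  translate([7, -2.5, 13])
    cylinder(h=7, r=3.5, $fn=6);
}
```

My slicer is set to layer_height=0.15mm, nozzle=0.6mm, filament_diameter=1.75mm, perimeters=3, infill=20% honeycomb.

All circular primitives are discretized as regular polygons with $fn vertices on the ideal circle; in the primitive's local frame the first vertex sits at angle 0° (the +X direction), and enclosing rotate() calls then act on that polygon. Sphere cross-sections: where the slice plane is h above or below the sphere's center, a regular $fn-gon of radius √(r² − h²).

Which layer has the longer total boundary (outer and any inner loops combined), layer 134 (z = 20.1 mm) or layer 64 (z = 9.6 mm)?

layer 64 (z = 9.6 mm)

Layer 134 (z = 20.1): the cube is not intersected at this z (z outside [0, 19]); the r=8 sphere at (5.5, 9.5) contributes a regular 6-gon of circumradius √(8²−2.6²) = 7.566 (perimeter = 2·6·7.566·sin(180°/6) = 45.39 mm); Merging all regions: only the r=8 sphere at (5.5, 9.5) is present, so the union is just that shape — boundary = 45.39 mm; the cylinder at (7, -2.5) is not intersected at this z (z outside [13, 20]); Taking the union: only the result so far is present, so the union is just that shape — boundary = 45.39 mm. So its perimeter = 45.39 mm. Layer 64 (z = 9.6): the cube (footprint 28×11.5) is included at this height (perimeter 79.00 mm); the r=8 sphere at (5.5, 9.5) contributes a regular 6-gon of circumradius √(8²−7.9²) = 1.261 (perimeter = 2·6·1.261·sin(180°/6) = 7.57 mm); Merging all regions: the r=8 sphere at (5.5, 9.5) lies entirely inside the 28×11.5 cube, so the union is just the 28×11.5 cube — boundary = 79.00 mm; the cylinder at (7, -2.5) is absent (z outside [13, 20]); Combining (union): only that combined region is present, so the union is just that shape — boundary = 79.00 mm. So its perimeter = 79.00 mm. Layer 64 is larger (79.00 vs 45.39 mm).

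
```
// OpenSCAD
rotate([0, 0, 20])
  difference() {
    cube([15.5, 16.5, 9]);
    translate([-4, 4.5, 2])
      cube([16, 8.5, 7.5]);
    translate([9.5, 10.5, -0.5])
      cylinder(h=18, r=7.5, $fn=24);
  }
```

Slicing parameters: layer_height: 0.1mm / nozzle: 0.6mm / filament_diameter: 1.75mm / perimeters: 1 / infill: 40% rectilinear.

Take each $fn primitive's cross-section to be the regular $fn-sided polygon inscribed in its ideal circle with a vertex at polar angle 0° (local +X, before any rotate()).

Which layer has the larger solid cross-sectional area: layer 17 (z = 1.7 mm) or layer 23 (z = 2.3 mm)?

layer 17 (z = 1.7 mm)

Layer 17 (z = 1.7): the cube is present — its section is the full 15.5×16.5 rectangle (area 255.75 mm²); the cube at (-4, 4.5) is absent (z outside [2, 9.5]); the r=7.5 cylinder at (9.5, 10.5) gives a regular 24-gon of circumradius 7.5 (constant along its height) (area = (24/2)·7.500²·sin(360°/24) = 174.70 mm²); Subtracting the remaining from the first: starting from the 15.5×16.5 cube (255.75 mm²), the r=7.5 cylinder at (9.5, 10.5) partially overlaps it — only the 157.12 mm² overlap (of its 174.70 mm²) is removed, clipping the outline — area = 98.63 mm²; (rotated 20° about Z; rotation is an isometry so areas/perimeters/island counts are preserved). So its area = 98.63 mm². Layer 23 (z = 2.3): the 15.5×16.5 cube contributes its full rectangle (area 255.75 mm²); the 16×8.5 cube at (-4, 4.5) contributes its full rectangle (area 136.00 mm²); the r=7.5 cylinder at (9.5, 10.5) gives a regular 24-gon of circumradius 7.5 (constant along its height) (area = (24/2)·7.500²·sin(360°/24) = 174.70 mm²); After the difference (first − rest): starting from the 15.5×16.5 cube (255.75 mm²), the 16×8.5 cube at (-4, 4.5) partially overlaps it — only the 102.00 mm² overlap (of its 136.00 mm²) is removed, clipping the outline; the r=7.5 cylinder at (9.5, 10.5) partially overlaps it — only the 78.29 mm² overlap (of its 174.70 mm²) is removed, clipping the outline — area = 75.46 mm²; (whole slice rotated 20° about Z — lengths, areas and connectivity unchanged). So its area = 75.46 mm². Layer 17 is larger (98.63 vs 75.46 mm²).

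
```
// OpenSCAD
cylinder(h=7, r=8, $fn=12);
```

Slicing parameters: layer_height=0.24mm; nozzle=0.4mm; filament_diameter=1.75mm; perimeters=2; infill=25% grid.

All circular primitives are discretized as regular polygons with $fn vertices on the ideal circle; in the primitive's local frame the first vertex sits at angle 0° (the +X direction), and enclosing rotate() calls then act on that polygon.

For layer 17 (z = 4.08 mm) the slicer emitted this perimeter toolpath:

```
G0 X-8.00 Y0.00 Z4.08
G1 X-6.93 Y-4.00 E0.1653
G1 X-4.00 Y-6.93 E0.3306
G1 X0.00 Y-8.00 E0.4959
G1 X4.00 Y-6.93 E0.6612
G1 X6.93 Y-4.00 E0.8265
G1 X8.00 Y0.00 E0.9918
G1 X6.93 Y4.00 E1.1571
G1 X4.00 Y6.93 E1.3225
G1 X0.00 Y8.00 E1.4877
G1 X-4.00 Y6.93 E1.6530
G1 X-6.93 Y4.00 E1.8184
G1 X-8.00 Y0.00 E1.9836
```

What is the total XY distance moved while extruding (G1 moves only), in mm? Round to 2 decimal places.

Sum the Euclidean lengths of each G1 segment: total = 49.70 mm.

49.70 mm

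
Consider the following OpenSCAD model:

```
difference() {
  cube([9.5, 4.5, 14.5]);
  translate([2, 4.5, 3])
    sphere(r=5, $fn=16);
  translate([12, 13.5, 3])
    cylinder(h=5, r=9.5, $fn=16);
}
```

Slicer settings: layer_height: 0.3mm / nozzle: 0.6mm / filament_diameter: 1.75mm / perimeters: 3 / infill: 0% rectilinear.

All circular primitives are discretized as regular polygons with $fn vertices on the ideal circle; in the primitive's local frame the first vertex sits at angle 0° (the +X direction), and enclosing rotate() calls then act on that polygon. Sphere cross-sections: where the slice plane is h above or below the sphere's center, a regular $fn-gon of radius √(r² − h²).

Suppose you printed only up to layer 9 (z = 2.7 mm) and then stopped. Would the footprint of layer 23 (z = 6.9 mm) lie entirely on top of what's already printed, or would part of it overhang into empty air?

part overhangs

Compare the two slices. At z = 2.7: the 9.5×4.5 cube contributes its full rectangle (area 42.75 mm²); the sphere at (2, 4.5): section is a regular 16-gon, circumradius = √(r²−h²) = √(5²−0.3²) = 4.991 (area = (16/2)·4.991²·sin(360°/16) = 76.26 mm²); the cylinder at (12, 13.5) is not intersected at this z (z outside [3, 8]); After the difference (first − rest): starting from the 9.5×4.5 cube (42.75 mm²), the r=5 sphere at (2, 4.5) partially overlaps it — only the 27.48 mm² overlap (of its 76.26 mm²) is removed, clipping the outline — area = 15.27 mm². At z = 6.9: the cube (footprint 9.5×4.5) is included at this height (area 42.75 mm²); the sphere at (2, 4.5): section is a regular 16-gon, circumradius = √(r²−h²) = √(5²−3.9²) = 3.129 (area = (16/2)·3.129²·sin(360°/16) = 29.97 mm²); the r=9.5 cylinder at (12, 13.5) gives a regular 16-gon of circumradius 9.5 (constant along its height) (area = (16/2)·9.500²·sin(360°/16) = 276.30 mm²); After the difference (first − rest): starting from the 9.5×4.5 cube (42.75 mm²), the r=5 sphere at (2, 4.5) partially overlaps it — only the 13.20 mm² overlap (of its 29.97 mm²) is removed, clipping the outline; the r=9.5 cylinder at (12, 13.5) partially overlaps it — only the 0.00 mm² overlap (of its 276.30 mm²) is removed, clipping the outline — area = 29.55 mm². Checking containment: at z = 6.9 the cross-section extends beyond the z = 2.7 cross-section by about 14.28 mm².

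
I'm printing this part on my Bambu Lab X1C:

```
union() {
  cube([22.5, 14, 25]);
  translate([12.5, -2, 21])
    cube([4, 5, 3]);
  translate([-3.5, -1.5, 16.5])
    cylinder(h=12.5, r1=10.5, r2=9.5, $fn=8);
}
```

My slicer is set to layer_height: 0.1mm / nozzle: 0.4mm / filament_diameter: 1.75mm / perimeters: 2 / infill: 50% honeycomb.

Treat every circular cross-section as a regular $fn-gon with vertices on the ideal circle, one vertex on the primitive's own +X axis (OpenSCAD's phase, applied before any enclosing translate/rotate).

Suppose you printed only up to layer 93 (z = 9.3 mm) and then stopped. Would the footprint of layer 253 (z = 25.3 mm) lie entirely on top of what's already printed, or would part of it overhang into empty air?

Compare the two slices. At z = 9.3: the cube (footprint 22.5×14) is included at this height (area 315.00 mm²); the cube at (12.5, -2) is absent (z outside [21, 24]); the cone at (-3.5, -1.5) is absent (z outside [16.5, 29]); Taking the union: only the 22.5×14 cube is present, so the union is just that shape — area = 315.00 mm². At z = 25.3: the cube does not reach this height (z outside [0, 25]); the cube at (12.5, -2) is not intersected at this z (z outside [21, 24]); the cone at (-3.5, -1.5) (r1=10.5→r2=9.5) has section circumradius 9.796 here — a regular 8-gon (area = (8/2)·9.796²·sin(360°/8) = 271.42 mm²); Combining (union): only the cone at (-3.5, -1.5) is present, so the union is just that shape — area = 271.42 mm². Checking containment: at z = 25.3 the cross-section extends beyond the z = 9.3 cross-section by about 244.29 mm².

part overhangs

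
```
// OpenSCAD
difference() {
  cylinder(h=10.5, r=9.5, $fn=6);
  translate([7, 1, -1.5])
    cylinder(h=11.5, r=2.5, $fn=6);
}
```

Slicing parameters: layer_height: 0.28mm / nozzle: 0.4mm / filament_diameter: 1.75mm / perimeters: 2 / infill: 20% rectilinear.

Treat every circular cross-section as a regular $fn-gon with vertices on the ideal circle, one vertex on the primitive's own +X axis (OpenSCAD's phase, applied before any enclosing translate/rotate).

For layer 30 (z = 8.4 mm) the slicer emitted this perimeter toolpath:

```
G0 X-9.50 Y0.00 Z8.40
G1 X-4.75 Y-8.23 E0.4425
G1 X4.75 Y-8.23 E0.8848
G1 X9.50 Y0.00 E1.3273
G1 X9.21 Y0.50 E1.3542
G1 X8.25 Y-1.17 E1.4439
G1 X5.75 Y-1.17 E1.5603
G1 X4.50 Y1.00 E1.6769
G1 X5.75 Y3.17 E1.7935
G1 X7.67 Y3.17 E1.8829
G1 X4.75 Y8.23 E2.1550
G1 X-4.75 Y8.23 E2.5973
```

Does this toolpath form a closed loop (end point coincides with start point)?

no

Start point (G0): (-9.50, 0.00). End point (last G1): the path does not return to the start — open.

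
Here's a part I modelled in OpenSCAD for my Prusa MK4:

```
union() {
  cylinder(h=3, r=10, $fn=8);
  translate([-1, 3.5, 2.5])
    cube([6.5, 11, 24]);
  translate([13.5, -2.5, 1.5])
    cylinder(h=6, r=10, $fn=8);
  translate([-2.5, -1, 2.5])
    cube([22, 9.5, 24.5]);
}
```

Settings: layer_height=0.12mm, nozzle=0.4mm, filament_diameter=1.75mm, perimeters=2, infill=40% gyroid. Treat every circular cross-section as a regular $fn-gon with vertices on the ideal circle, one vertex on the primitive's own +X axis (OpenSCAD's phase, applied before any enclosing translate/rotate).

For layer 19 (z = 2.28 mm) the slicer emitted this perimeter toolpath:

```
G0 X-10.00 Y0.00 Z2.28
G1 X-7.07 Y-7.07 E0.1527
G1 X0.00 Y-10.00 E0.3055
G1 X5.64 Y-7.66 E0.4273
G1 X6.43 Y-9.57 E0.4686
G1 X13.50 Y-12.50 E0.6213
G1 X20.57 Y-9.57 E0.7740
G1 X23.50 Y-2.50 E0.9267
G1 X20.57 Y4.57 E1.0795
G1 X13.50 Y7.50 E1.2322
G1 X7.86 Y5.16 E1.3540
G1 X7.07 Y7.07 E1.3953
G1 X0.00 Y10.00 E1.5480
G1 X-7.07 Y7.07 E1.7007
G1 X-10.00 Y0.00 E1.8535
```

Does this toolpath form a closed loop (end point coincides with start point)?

yes

Start point (G0): (-10.00, 0.00). End point (last G1): the path returns to the start — closed.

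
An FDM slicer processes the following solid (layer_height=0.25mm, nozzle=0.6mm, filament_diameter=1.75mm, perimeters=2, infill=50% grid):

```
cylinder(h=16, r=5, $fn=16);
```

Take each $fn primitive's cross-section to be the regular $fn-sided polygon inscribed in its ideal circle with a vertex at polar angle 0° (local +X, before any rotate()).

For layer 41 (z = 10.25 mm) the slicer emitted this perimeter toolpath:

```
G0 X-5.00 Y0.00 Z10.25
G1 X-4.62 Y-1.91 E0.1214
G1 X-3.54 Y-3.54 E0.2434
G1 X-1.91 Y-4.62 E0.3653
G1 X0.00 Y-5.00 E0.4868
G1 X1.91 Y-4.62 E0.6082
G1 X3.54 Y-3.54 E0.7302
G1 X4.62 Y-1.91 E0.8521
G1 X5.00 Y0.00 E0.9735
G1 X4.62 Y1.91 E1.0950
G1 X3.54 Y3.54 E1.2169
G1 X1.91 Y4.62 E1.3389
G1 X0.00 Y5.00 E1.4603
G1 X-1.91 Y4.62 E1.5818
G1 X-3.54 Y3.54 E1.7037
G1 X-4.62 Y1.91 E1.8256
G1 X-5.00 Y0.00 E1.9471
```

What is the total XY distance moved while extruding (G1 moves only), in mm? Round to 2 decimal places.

Sum the Euclidean lengths of each G1 segment: total = 31.22 mm.

31.22 mm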